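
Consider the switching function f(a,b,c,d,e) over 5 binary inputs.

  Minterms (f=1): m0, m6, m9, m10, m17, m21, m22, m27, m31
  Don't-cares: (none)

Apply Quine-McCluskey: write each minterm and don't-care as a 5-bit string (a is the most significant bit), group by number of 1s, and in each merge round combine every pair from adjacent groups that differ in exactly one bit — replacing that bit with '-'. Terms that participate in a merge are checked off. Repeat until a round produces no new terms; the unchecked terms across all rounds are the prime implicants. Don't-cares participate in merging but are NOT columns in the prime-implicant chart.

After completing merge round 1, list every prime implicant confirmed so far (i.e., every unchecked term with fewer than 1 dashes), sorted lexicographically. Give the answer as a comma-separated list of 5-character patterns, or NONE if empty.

[col 0] 00000, 00110*, 01001, 01010, 10001*, 10101*, 10110*, 11011*, 11111*
[col 1] -0110, 10-01, 11-11
Prime implicants: -0110, 00000, 01001, 01010, 10-01, 11-11

00000, 01001, 01010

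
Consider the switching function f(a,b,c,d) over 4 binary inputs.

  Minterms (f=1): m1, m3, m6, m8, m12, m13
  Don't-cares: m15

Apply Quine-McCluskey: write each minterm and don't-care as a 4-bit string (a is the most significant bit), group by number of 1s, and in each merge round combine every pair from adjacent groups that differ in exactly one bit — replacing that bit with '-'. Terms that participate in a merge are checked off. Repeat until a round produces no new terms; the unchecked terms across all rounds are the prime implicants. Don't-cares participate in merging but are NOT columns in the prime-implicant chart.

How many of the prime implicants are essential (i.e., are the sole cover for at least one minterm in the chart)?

3

[col 0] 0001*, 0011*, 0110, 1000*, 1100*, 1101*, 1111*
[col 1] 00-1, 1-00, 11-1, 110-
Prime implicants: 00-1, 0110, 1-00, 11-1, 110-
PI chart (minterm → PIs covering it):
  1 | 00-1  (sole → essential)
  3 | 00-1  (sole → essential)
  6 | 0110  (sole → essential)
  8 | 1-00  (sole → essential)
  12 | 1-00,110-
  13 | 11-1,110-
Essential prime implicants: 00-1, 0110, 1-00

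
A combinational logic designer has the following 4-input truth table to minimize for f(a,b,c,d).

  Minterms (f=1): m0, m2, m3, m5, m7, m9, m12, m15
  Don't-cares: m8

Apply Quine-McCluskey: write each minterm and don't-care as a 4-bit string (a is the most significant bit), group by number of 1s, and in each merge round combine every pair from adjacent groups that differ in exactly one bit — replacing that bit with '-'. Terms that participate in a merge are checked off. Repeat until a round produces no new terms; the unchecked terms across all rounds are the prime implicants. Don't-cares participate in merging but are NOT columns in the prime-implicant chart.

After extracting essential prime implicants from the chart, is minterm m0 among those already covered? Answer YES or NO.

NO

Round 0: 0000✓ 0010✓ 0011✓ 0101✓ 0111✓ 1000✓ 1001✓ 1100✓ 1111✓
Round 1: -000 -111 0-11 00-0 001- 01-1 1-00 100-
PIs = {-000, -111, 0-11, 00-0, 001-, 01-1, 1-00, 100-}
Coverage chart:
  m0: -000,00-0
  m2: 00-0,001-
  m3: 0-11,001-
  m5: 01-1 ←essential
  m7: -111,0-11,01-1
  m9: 100- ←essential
  m12: 1-00 ←essential
  m15: -111 ←essential
Essential: -111, 01-1, 1-00, 100-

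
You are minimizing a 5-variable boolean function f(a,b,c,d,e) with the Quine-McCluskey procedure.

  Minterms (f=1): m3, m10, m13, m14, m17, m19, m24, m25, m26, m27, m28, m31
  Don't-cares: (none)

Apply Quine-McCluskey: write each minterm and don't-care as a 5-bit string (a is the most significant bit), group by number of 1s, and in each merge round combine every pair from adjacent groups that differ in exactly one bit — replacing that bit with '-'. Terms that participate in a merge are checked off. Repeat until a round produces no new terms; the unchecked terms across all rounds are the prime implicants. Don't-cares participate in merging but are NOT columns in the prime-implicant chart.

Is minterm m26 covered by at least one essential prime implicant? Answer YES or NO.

NO

[col 0] 00011*, 01010*, 01101, 01110*, 10001*, 10011*, 11000*, 11001*, 11010*, 11011*, 11100*, 11111*
[col 1] -0011, -1010, 01-10, 1-001*, 1-011*, 100-1*, 11-00, 11-11, 110-0*, 110-1*, 1100-*, 1101-*
[col 2] 1-0-1, 110--
Prime implicants: -0011, -1010, 01-10, 01101, 1-0-1, 11-00, 11-11, 110--
PI chart (minterm → PIs covering it):
  3 | -0011  (sole → essential)
  10 | -1010,01-10
  13 | 01101  (sole → essential)
  14 | 01-10  (sole → essential)
  17 | 1-0-1  (sole → essential)
  19 | -0011,1-0-1
  24 | 11-00,110--
  25 | 1-0-1,110--
  26 | -1010,110--
  27 | 1-0-1,11-11,110--
  28 | 11-00  (sole → essential)
  31 | 11-11  (sole → essential)
Essential prime implicants: -0011, 01-10, 01101, 1-0-1, 11-00, 11-11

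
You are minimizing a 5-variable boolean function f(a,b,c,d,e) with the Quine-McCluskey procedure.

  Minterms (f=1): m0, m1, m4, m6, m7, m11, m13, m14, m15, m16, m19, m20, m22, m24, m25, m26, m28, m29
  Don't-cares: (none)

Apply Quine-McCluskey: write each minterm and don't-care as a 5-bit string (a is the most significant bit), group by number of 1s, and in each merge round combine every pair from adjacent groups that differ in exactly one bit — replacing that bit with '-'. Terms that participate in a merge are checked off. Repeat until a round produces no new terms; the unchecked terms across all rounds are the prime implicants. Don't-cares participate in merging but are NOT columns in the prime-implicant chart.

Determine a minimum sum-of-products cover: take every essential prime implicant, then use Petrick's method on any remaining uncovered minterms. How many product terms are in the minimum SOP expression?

Round 0: 00000✓ 00001✓ 00100✓ 00110✓ 00111✓ 01011✓ 01101✓ 01110✓ 01111✓ 10000✓ 10011 10100✓ 10110✓ 11000✓ 11001✓ 11010✓ 11100✓ 11101✓
Round 1: -0000✓ -0100✓ -0110✓ -1101 0-110✓ 0-111✓ 00-00✓ 0000- 001-0✓ 0011-✓ 01-11 011-1 0111-✓ 1-000✓ 1-100✓ 10-00✓ 101-0✓ 11-00✓ 11-01✓ 110-0 1100-✓ 1110-✓
Round 2: -0-00 -01-0 0-11- 1--00 11-0-
PIs = {-0-00, -01-0, -1101, 0-11-, 0000-, 01-11, 011-1, 1--00, 10011, 11-0-, 110-0}
Coverage chart:
  m0: -0-00,0000-
  m1: 0000- ←essential
  m4: -0-00,-01-0
  m6: -01-0,0-11-
  m7: 0-11- ←essential
  m11: 01-11 ←essential
  m13: -1101,011-1
  m14: 0-11- ←essential
  m15: 0-11-,01-11,011-1
  m16: -0-00,1--00
  m19: 10011 ←essential
  m20: -0-00,-01-0,1--00
  m22: -01-0 ←essential
  m24: 1--00,11-0-,110-0
  m25: 11-0- ←essential
  m26: 110-0 ←essential
  m28: 1--00,11-0-
  m29: -1101,11-0-
Essential: -01-0, 0-11-, 0000-, 01-11, 10011, 11-0-, 110-0
Petrick residual → -0-00, -1101
Min cover (9 terms): b'd'e' + b'ce' + bcd'e + a'cd + a'b'c'd' + a'bde + ab'c'de + abd' + abc'e'

9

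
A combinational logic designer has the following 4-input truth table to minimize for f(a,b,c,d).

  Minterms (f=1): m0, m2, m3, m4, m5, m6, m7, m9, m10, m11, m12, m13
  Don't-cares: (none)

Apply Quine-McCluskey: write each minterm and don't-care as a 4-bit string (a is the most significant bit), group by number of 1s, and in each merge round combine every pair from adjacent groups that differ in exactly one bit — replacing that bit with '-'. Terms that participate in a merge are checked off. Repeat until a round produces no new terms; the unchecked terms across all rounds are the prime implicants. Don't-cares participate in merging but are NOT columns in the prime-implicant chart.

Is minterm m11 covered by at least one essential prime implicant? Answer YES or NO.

YES

Round 0: 0000✓ 0010✓ 0011✓ 0100✓ 0101✓ 0110✓ 0111✓ 1001✓ 1010✓ 1011✓ 1100✓ 1101✓
Round 1: -010✓ -011✓ -100✓ -101✓ 0-00✓ 0-10✓ 0-11✓ 00-0✓ 001-✓ 01-0✓ 01-1✓ 010-✓ 011-✓ 1-01 10-1 101-✓ 110-✓
Round 2: -01- -10- 0--0 0-1- 01--
PIs = {-01-, -10-, 0--0, 0-1-, 01--, 1-01, 10-1}
Coverage chart:
  m0: 0--0 ←essential
  m2: -01-,0--0,0-1-
  m3: -01-,0-1-
  m4: -10-,0--0,01--
  m5: -10-,01--
  m6: 0--0,0-1-,01--
  m7: 0-1-,01--
  m9: 1-01,10-1
  m10: -01- ←essential
  m11: -01-,10-1
  m12: -10- ←essential
  m13: -10-,1-01
Essential: -01-, -10-, 0--0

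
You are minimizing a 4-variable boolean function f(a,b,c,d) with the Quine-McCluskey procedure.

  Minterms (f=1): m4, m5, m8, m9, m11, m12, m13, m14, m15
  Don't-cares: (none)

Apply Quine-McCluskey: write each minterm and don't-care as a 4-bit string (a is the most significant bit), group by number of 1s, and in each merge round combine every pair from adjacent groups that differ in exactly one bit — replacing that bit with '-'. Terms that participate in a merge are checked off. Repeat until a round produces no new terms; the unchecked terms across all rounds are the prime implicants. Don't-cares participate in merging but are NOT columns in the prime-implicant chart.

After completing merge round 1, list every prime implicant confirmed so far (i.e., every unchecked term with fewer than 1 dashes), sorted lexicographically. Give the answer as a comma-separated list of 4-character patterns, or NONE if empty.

NONE

[col 0] 0100*, 0101*, 1000*, 1001*, 1011*, 1100*, 1101*, 1110*, 1111*
[col 1] -100*, -101*, 010-*, 1-00*, 1-01*, 1-11*, 10-1*, 100-*, 11-0*, 11-1*, 110-*, 111-*
[col 2] -10-, 1--1, 1-0-, 11--
Prime implicants: -10-, 1--1, 1-0-, 11--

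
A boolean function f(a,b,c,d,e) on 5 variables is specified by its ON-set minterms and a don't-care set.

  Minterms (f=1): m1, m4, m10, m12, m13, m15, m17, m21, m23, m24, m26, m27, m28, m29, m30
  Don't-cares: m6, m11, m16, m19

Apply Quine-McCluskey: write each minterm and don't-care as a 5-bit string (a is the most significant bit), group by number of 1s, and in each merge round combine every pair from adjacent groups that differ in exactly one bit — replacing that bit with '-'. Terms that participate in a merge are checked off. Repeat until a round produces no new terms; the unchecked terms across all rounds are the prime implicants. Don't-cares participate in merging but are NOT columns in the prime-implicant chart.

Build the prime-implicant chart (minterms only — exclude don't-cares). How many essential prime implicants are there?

size-2^0 implicants → 00001(✓)  00100(✓)  00110(✓)  01010(✓)  01011(✓)  01100(✓)  01101(✓)  01111(✓)  10000(✓)  10001(✓)  10011(✓)  10101(✓)  10111(✓)  11000(✓)  11010(✓)  11011(✓)  11100(✓)  11101(✓)  11110(✓)
size-2^1 implicants → -0001  -1010(✓)  -1011(✓)  -1100(✓)  -1101(✓)  0-100  001-0  01-11  0101-(✓)  011-1  0110-(✓)  1-000  1-011  1-101  10-01(✓)  10-11(✓)  100-1(✓)  1000-  101-1(✓)  11-00(✓)  11-10(✓)  110-0(✓)  1101-(✓)  111-0(✓)  1110-(✓)
size-2^2 implicants → -101-  -110-  10--1  11--0
Unchecked terms (primes): -0001, -101-, -110-, 0-100, 001-0, 01-11, 011-1, 1-000, 1-011, 1-101, 10--1, 1000-, 11--0
Minterm coverage:
  m1 ⊆ -0001 [E]
  m4 ⊆ 0-100,001-0
  m10 ⊆ -101- [E]
  m12 ⊆ -110-,0-100
  m13 ⊆ -110-,011-1
  m15 ⊆ 01-11,011-1
  m17 ⊆ -0001,10--1,1000-
  m21 ⊆ 1-101,10--1
  m23 ⊆ 10--1 [E]
  m24 ⊆ 1-000,11--0
  m26 ⊆ -101-,11--0
  m27 ⊆ -101-,1-011
  m28 ⊆ -110-,11--0
  m29 ⊆ -110-,1-101
  m30 ⊆ 11--0 [E]
E = {-0001, -101-, 10--1, 11--0}

4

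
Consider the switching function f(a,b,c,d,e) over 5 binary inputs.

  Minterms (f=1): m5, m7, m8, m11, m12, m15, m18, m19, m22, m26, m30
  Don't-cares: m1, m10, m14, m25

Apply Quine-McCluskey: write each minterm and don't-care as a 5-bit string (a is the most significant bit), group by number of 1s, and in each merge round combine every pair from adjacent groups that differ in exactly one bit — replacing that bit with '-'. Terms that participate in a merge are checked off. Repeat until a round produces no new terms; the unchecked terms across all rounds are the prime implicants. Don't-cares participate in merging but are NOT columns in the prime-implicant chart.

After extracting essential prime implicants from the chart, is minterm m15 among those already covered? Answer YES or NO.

size-2^0 implicants → 00001(✓)  00101(✓)  00111(✓)  01000(✓)  01010(✓)  01011(✓)  01100(✓)  01110(✓)  01111(✓)  10010(✓)  10011(✓)  10110(✓)  11001  11010(✓)  11110(✓)
size-2^1 implicants → -1010(✓)  -1110(✓)  0-111  00-01  001-1  01-00(✓)  01-10(✓)  01-11(✓)  010-0(✓)  0101-(✓)  011-0(✓)  0111-(✓)  1-010(✓)  1-110(✓)  10-10(✓)  1001-  11-10(✓)
size-2^2 implicants → -1-10  01--0  01-1-  1--10
Unchecked terms (primes): -1-10, 0-111, 00-01, 001-1, 01--0, 01-1-, 1--10, 1001-, 11001
Minterm coverage:
  m5 ⊆ 00-01,001-1
  m7 ⊆ 0-111,001-1
  m8 ⊆ 01--0 [E]
  m11 ⊆ 01-1- [E]
  m12 ⊆ 01--0 [E]
  m15 ⊆ 0-111,01-1-
  m18 ⊆ 1--10,1001-
  m19 ⊆ 1001- [E]
  m22 ⊆ 1--10 [E]
  m26 ⊆ -1-10,1--10
  m30 ⊆ -1-10,1--10
E = {01--0, 01-1-, 1--10, 1001-}

YES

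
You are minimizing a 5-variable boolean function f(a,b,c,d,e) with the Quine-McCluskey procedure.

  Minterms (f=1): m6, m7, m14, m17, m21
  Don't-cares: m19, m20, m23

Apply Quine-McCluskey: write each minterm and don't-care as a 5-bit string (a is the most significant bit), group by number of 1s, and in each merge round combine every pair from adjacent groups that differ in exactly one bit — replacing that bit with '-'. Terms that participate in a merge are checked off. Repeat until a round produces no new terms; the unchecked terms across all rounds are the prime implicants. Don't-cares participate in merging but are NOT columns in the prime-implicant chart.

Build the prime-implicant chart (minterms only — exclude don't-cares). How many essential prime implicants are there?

size-2^0 implicants → 00110(✓)  00111(✓)  01110(✓)  10001(✓)  10011(✓)  10100(✓)  10101(✓)  10111(✓)
size-2^1 implicants → -0111  0-110  0011-  10-01(✓)  10-11(✓)  100-1(✓)  101-1(✓)  1010-
size-2^2 implicants → 10--1
Unchecked terms (primes): -0111, 0-110, 0011-, 10--1, 1010-
Minterm coverage:
  m6 ⊆ 0-110,0011-
  m7 ⊆ -0111,0011-
  m14 ⊆ 0-110 [E]
  m17 ⊆ 10--1 [E]
  m21 ⊆ 10--1,1010-
E = {0-110, 10--1}

2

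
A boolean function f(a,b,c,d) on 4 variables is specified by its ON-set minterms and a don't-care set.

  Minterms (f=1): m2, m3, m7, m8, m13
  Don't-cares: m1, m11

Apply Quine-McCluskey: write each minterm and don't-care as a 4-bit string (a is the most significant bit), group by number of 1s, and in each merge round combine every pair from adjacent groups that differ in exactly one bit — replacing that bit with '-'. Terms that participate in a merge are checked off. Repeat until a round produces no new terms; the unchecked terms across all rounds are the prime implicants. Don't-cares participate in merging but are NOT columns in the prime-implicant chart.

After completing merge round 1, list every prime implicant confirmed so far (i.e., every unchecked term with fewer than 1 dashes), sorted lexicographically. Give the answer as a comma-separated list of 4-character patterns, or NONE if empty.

1000, 1101

Round 0: 0001✓ 0010✓ 0011✓ 0111✓ 1000 1011✓ 1101
Round 1: -011 0-11 00-1 001-
PIs = {-011, 0-11, 00-1, 001-, 1000, 1101}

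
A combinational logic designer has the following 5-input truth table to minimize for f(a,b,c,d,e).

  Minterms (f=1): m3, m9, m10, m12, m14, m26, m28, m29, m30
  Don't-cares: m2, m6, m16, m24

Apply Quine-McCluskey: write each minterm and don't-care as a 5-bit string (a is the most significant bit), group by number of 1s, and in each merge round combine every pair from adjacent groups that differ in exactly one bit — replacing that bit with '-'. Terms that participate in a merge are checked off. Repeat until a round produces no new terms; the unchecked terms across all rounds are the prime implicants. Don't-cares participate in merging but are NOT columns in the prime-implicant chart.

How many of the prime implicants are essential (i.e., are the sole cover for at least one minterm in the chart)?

Round 0: 00010✓ 00011✓ 00110✓ 01001 01010✓ 01100✓ 01110✓ 10000✓ 11000✓ 11010✓ 11100✓ 11101✓ 11110✓
Round 1: -1010✓ -1100✓ -1110✓ 0-010✓ 0-110✓ 00-10✓ 0001- 01-10✓ 011-0✓ 1-000 11-00✓ 11-10✓ 110-0✓ 111-0✓ 1110-
Round 2: -1-10 -11-0 0--10 11--0
PIs = {-1-10, -11-0, 0--10, 0001-, 01001, 1-000, 11--0, 1110-}
Coverage chart:
  m3: 0001- ←essential
  m9: 01001 ←essential
  m10: -1-10,0--10
  m12: -11-0 ←essential
  m14: -1-10,-11-0,0--10
  m26: -1-10,11--0
  m28: -11-0,11--0,1110-
  m29: 1110- ←essential
  m30: -1-10,-11-0,11--0
Essential: -11-0, 0001-, 01001, 1110-

4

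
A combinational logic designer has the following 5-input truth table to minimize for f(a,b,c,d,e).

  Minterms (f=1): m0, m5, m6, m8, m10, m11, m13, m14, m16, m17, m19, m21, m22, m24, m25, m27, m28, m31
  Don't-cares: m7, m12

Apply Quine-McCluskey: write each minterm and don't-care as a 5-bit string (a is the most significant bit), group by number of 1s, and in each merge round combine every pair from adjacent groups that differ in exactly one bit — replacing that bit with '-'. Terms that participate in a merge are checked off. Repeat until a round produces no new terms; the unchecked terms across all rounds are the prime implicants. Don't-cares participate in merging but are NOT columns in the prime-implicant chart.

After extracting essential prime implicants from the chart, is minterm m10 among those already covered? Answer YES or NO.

NO

size-2^0 implicants → 00000(✓)  00101(✓)  00110(✓)  00111(✓)  01000(✓)  01010(✓)  01011(✓)  01100(✓)  01101(✓)  01110(✓)  10000(✓)  10001(✓)  10011(✓)  10101(✓)  10110(✓)  11000(✓)  11001(✓)  11011(✓)  11100(✓)  11111(✓)
size-2^1 implicants → -0000(✓)  -0101  -0110  -1000(✓)  -1011  -1100(✓)  0-000(✓)  0-101  0-110  001-1  0011-  01-00(✓)  01-10(✓)  010-0(✓)  0101-  011-0(✓)  0110-  1-000(✓)  1-001(✓)  1-011(✓)  10-01  100-1(✓)  1000-(✓)  11-00(✓)  11-11  110-1(✓)  1100-(✓)
size-2^2 implicants → --000  -1-00  01--0  1-0-1  1-00-
Unchecked terms (primes): --000, -0101, -0110, -1-00, -1011, 0-101, 0-110, 001-1, 0011-, 01--0, 0101-, 0110-, 1-0-1, 1-00-, 10-01, 11-11
Minterm coverage:
  m0 ⊆ --000 [E]
  m5 ⊆ -0101,0-101,001-1
  m6 ⊆ -0110,0-110,0011-
  m8 ⊆ --000,-1-00,01--0
  m10 ⊆ 01--0,0101-
  m11 ⊆ -1011,0101-
  m13 ⊆ 0-101,0110-
  m14 ⊆ 0-110,01--0
  m16 ⊆ --000,1-00-
  m17 ⊆ 1-0-1,1-00-,10-01
  m19 ⊆ 1-0-1 [E]
  m21 ⊆ -0101,10-01
  m22 ⊆ -0110 [E]
  m24 ⊆ --000,-1-00,1-00-
  m25 ⊆ 1-0-1,1-00-
  m27 ⊆ -1011,1-0-1,11-11
  m28 ⊆ -1-00 [E]
  m31 ⊆ 11-11 [E]
E = {--000, -0110, -1-00, 1-0-1, 11-11}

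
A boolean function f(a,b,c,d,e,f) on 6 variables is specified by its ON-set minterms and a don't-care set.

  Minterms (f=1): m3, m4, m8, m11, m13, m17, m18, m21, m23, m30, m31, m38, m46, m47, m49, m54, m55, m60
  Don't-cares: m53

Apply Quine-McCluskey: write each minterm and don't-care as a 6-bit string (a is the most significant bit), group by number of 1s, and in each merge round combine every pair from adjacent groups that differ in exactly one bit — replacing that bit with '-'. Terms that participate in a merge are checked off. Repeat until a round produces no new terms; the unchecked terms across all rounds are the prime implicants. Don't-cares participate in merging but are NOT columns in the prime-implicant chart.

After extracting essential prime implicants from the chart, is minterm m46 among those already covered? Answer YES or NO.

YES

size-2^0 implicants → 000011(✓)  000100  001000  001011(✓)  001101  010001(✓)  010010  010101(✓)  010111(✓)  011110(✓)  011111(✓)  100110(✓)  101110(✓)  101111(✓)  110001(✓)  110101(✓)  110110(✓)  110111(✓)  111100
size-2^1 implicants → -10001(✓)  -10101(✓)  -10111(✓)  00-011  01-111  010-01(✓)  0101-1(✓)  01111-  1-0110  10-110  10111-  110-01(✓)  1101-1(✓)  11011-
size-2^2 implicants → -10-01  -101-1
Unchecked terms (primes): -10-01, -101-1, 00-011, 000100, 001000, 001101, 01-111, 010010, 01111-, 1-0110, 10-110, 10111-, 11011-, 111100
Minterm coverage:
  m3 ⊆ 00-011 [E]
  m4 ⊆ 000100 [E]
  m8 ⊆ 001000 [E]
  m11 ⊆ 00-011 [E]
  m13 ⊆ 001101 [E]
  m17 ⊆ -10-01 [E]
  m18 ⊆ 010010 [E]
  m21 ⊆ -10-01,-101-1
  m23 ⊆ -101-1,01-111
  m30 ⊆ 01111- [E]
  m31 ⊆ 01-111,01111-
  m38 ⊆ 1-0110,10-110
  m46 ⊆ 10-110,10111-
  m47 ⊆ 10111- [E]
  m49 ⊆ -10-01 [E]
  m54 ⊆ 1-0110,11011-
  m55 ⊆ -101-1,11011-
  m60 ⊆ 111100 [E]
E = {-10-01, 00-011, 000100, 001000, 001101, 010010, 01111-, 10111-, 111100}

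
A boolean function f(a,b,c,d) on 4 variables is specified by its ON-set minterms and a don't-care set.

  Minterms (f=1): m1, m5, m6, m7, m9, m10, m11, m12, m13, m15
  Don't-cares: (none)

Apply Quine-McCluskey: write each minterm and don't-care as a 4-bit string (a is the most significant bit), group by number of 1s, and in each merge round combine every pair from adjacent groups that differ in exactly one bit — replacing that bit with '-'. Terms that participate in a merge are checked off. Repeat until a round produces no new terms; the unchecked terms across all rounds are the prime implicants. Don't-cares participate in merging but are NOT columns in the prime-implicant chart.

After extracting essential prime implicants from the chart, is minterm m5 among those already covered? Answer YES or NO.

YES

[col 0] 0001*, 0101*, 0110*, 0111*, 1001*, 1010*, 1011*, 1100*, 1101*, 1111*
[col 1] -001*, -101*, -111*, 0-01*, 01-1*, 011-, 1-01*, 1-11*, 10-1*, 101-, 11-1*, 110-
[col 2] --01, -1-1, 1--1
Prime implicants: --01, -1-1, 011-, 1--1, 101-, 110-
PI chart (minterm → PIs covering it):
  1 | --01  (sole → essential)
  5 | --01,-1-1
  6 | 011-  (sole → essential)
  7 | -1-1,011-
  9 | --01,1--1
  10 | 101-  (sole → essential)
  11 | 1--1,101-
  12 | 110-  (sole → essential)
  13 | --01,-1-1,1--1,110-
  15 | -1-1,1--1
Essential prime implicants: --01, 011-, 101-, 110-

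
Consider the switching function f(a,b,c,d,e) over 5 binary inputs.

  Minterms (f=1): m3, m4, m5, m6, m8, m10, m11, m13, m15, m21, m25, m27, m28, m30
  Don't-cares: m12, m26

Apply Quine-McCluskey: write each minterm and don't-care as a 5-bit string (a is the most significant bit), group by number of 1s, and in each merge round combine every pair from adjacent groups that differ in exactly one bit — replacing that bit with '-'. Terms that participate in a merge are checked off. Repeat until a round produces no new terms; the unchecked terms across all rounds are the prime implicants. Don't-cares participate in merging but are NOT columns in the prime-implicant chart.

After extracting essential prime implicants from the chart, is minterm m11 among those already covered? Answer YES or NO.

Round 0: 00011✓ 00100✓ 00101✓ 00110✓ 01000✓ 01010✓ 01011✓ 01100✓ 01101✓ 01111✓ 10101✓ 11001✓ 11010✓ 11011✓ 11100✓ 11110✓
Round 1: -0101 -1010✓ -1011✓ -1100 0-011 0-100✓ 0-101✓ 001-0 0010-✓ 01-00 01-11 010-0 0101-✓ 011-1 0110-✓ 11-10 110-1 1101-✓ 111-0
Round 2: -101- 0-10-
PIs = {-0101, -101-, -1100, 0-011, 0-10-, 001-0, 01-00, 01-11, 010-0, 011-1, 11-10, 110-1, 111-0}
Coverage chart:
  m3: 0-011 ←essential
  m4: 0-10-,001-0
  m5: -0101,0-10-
  m6: 001-0 ←essential
  m8: 01-00,010-0
  m10: -101-,010-0
  m11: -101-,0-011,01-11
  m13: 0-10-,011-1
  m15: 01-11,011-1
  m21: -0101 ←essential
  m25: 110-1 ←essential
  m27: -101-,110-1
  m28: -1100,111-0
  m30: 11-10,111-0
Essential: -0101, 0-011, 001-0, 110-1

YES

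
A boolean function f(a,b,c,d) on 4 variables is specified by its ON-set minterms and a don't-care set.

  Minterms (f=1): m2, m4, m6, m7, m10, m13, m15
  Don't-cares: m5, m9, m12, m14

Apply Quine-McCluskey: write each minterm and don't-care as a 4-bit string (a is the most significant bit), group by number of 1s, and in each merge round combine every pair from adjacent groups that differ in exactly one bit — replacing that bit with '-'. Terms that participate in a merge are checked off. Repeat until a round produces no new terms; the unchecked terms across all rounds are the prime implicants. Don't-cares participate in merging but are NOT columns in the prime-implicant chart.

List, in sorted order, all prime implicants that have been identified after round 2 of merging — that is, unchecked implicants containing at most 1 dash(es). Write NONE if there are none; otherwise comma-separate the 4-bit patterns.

Round 0: 0010✓ 0100✓ 0101✓ 0110✓ 0111✓ 1001✓ 1010✓ 1100✓ 1101✓ 1110✓ 1111✓
Round 1: -010✓ -100✓ -101✓ -110✓ -111✓ 0-10✓ 01-0✓ 01-1✓ 010-✓ 011-✓ 1-01 1-10✓ 11-0✓ 11-1✓ 110-✓ 111-✓
Round 2: --10 -1-0✓ -1-1✓ -10-✓ -11-✓ 01--✓ 11--✓
Round 3: -1--
PIs = {--10, -1--, 1-01}

1-01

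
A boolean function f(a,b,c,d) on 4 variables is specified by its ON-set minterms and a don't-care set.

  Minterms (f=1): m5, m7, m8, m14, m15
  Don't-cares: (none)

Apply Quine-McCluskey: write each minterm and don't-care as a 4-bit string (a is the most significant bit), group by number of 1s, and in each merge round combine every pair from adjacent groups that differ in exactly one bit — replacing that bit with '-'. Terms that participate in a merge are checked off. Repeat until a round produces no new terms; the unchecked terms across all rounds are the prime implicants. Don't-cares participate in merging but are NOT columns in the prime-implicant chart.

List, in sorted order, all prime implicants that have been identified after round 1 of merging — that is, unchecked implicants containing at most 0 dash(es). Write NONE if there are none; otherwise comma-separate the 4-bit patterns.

[col 0] 0101*, 0111*, 1000, 1110*, 1111*
[col 1] -111, 01-1, 111-
Prime implicants: -111, 01-1, 1000, 111-

1000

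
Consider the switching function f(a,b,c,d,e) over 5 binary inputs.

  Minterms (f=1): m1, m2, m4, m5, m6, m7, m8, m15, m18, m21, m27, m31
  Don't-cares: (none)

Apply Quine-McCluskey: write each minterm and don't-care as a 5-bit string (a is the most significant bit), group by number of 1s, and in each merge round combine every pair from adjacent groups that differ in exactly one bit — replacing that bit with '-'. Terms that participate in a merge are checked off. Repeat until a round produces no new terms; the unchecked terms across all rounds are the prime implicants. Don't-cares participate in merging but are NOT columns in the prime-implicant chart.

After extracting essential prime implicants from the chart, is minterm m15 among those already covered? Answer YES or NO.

NO

size-2^0 implicants → 00001(✓)  00010(✓)  00100(✓)  00101(✓)  00110(✓)  00111(✓)  01000  01111(✓)  10010(✓)  10101(✓)  11011(✓)  11111(✓)
size-2^1 implicants → -0010  -0101  -1111  0-111  00-01  00-10  001-0(✓)  001-1(✓)  0010-(✓)  0011-(✓)  11-11
size-2^2 implicants → 001--
Unchecked terms (primes): -0010, -0101, -1111, 0-111, 00-01, 00-10, 001--, 01000, 11-11
Minterm coverage:
  m1 ⊆ 00-01 [E]
  m2 ⊆ -0010,00-10
  m4 ⊆ 001-- [E]
  m5 ⊆ -0101,00-01,001--
  m6 ⊆ 00-10,001--
  m7 ⊆ 0-111,001--
  m8 ⊆ 01000 [E]
  m15 ⊆ -1111,0-111
  m18 ⊆ -0010 [E]
  m21 ⊆ -0101 [E]
  m27 ⊆ 11-11 [E]
  m31 ⊆ -1111,11-11
E = {-0010, -0101, 00-01, 001--, 01000, 11-11}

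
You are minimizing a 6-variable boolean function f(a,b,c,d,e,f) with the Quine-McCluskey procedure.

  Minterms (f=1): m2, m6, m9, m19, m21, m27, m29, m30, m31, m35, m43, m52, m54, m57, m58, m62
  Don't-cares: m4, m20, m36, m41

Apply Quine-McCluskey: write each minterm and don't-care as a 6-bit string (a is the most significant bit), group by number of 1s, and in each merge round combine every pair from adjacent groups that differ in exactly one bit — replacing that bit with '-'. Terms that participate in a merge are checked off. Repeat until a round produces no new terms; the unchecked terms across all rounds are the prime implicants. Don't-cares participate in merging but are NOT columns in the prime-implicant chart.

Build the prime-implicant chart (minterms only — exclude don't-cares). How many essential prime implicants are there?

Round 0: 000010✓ 000100✓ 000110✓ 001001✓ 010011✓ 010100✓ 010101✓ 011011✓ 011101✓ 011110✓ 011111✓ 100011✓ 100100✓ 101001✓ 101011✓ 110100✓ 110110✓ 111001✓ 111010✓ 111110✓
Round 1: -00100✓ -01001 -10100✓ -11110 0-0100✓ 000-10 0001-0 01-011 01-101 01010- 011-11 0111-1 01111- 1-0100✓ 1-1001 10-011 1010-1 11-110 1101-0 111-10
Round 2: --0100
PIs = {--0100, -01001, -11110, 000-10, 0001-0, 01-011, 01-101, 01010-, 011-11, 0111-1, 01111-, 1-1001, 10-011, 1010-1, 11-110, 1101-0, 111-10}
Coverage chart:
  m2: 000-10 ←essential
  m6: 000-10,0001-0
  m9: -01001 ←essential
  m19: 01-011 ←essential
  m21: 01-101,01010-
  m27: 01-011,011-11
  m29: 01-101,0111-1
  m30: -11110,01111-
  m31: 011-11,0111-1,01111-
  m35: 10-011 ←essential
  m43: 10-011,1010-1
  m52: --0100,1101-0
  m54: 11-110,1101-0
  m57: 1-1001 ←essential
  m58: 111-10 ←essential
  m62: -11110,11-110,111-10
Essential: -01001, 000-10, 01-011, 1-1001, 10-011, 111-10

6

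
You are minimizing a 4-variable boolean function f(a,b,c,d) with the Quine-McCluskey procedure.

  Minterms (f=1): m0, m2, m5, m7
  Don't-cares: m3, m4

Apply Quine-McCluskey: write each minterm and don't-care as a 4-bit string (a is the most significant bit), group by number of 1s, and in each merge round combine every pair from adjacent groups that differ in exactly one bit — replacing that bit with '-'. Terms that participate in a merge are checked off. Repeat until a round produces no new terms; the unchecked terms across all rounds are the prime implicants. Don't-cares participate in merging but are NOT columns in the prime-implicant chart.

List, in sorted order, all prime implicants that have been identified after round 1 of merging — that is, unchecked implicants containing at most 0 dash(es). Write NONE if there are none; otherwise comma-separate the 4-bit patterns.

NONE

Round 0: 0000✓ 0010✓ 0011✓ 0100✓ 0101✓ 0111✓
Round 1: 0-00 0-11 00-0 001- 01-1 010-
PIs = {0-00, 0-11, 00-0, 001-, 01-1, 010-}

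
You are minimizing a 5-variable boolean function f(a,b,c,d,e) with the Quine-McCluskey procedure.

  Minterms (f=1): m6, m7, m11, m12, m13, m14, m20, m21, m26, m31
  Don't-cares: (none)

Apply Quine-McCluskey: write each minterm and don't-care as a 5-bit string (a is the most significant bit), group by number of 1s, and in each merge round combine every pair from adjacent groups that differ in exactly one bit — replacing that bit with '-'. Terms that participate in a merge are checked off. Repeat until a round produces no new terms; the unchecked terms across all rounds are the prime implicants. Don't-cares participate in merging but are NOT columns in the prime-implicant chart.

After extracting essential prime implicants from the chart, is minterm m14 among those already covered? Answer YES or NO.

size-2^0 implicants → 00110(✓)  00111(✓)  01011  01100(✓)  01101(✓)  01110(✓)  10100(✓)  10101(✓)  11010  11111
size-2^1 implicants → 0-110  0011-  011-0  0110-  1010-
Unchecked terms (primes): 0-110, 0011-, 01011, 011-0, 0110-, 1010-, 11010, 11111
Minterm coverage:
  m6 ⊆ 0-110,0011-
  m7 ⊆ 0011- [E]
  m11 ⊆ 01011 [E]
  m12 ⊆ 011-0,0110-
  m13 ⊆ 0110- [E]
  m14 ⊆ 0-110,011-0
  m20 ⊆ 1010- [E]
  m21 ⊆ 1010- [E]
  m26 ⊆ 11010 [E]
  m31 ⊆ 11111 [E]
E = {0011-, 01011, 0110-, 1010-, 11010, 11111}

NO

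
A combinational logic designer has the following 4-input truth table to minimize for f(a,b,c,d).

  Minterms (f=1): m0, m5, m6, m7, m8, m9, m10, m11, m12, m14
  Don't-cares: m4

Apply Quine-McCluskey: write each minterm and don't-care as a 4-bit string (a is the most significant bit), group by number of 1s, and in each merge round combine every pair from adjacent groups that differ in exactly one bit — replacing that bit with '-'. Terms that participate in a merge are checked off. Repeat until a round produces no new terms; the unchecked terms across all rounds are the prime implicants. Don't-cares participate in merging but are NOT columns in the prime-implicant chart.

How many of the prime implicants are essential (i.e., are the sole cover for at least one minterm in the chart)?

size-2^0 implicants → 0000(✓)  0100(✓)  0101(✓)  0110(✓)  0111(✓)  1000(✓)  1001(✓)  1010(✓)  1011(✓)  1100(✓)  1110(✓)
size-2^1 implicants → -000(✓)  -100(✓)  -110(✓)  0-00(✓)  01-0(✓)  01-1(✓)  010-(✓)  011-(✓)  1-00(✓)  1-10(✓)  10-0(✓)  10-1(✓)  100-(✓)  101-(✓)  11-0(✓)
size-2^2 implicants → --00  -1-0  01--  1--0  10--
Unchecked terms (primes): --00, -1-0, 01--, 1--0, 10--
Minterm coverage:
  m0 ⊆ --00 [E]
  m5 ⊆ 01-- [E]
  m6 ⊆ -1-0,01--
  m7 ⊆ 01-- [E]
  m8 ⊆ --00,1--0,10--
  m9 ⊆ 10-- [E]
  m10 ⊆ 1--0,10--
  m11 ⊆ 10-- [E]
  m12 ⊆ --00,-1-0,1--0
  m14 ⊆ -1-0,1--0
E = {--00, 01--, 10--}

3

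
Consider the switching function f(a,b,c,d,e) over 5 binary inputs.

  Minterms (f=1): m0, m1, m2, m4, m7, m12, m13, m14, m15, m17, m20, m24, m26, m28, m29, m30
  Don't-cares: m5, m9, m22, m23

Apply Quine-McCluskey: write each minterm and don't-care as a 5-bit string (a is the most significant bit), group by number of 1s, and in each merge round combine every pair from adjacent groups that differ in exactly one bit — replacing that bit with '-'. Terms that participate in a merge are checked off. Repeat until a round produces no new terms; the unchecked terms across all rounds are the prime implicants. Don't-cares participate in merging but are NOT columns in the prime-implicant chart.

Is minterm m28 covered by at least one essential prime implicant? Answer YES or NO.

YES

Round 0: 00000✓ 00001✓ 00010✓ 00100✓ 00101✓ 00111✓ 01001✓ 01100✓ 01101✓ 01110✓ 01111✓ 10001✓ 10100✓ 10110✓ 10111✓ 11000✓ 11010✓ 11100✓ 11101✓ 11110✓
Round 1: -0001 -0100✓ -0111 -1100✓ -1101✓ -1110✓ 0-001✓ 0-100✓ 0-101✓ 0-111✓ 00-00✓ 00-01✓ 000-0 0000-✓ 001-1✓ 0010-✓ 01-01✓ 011-0✓ 011-1✓ 0110-✓ 0111-✓ 1-100✓ 1-110✓ 101-0✓ 1011- 11-00✓ 11-10✓ 110-0✓ 111-0✓ 1110-✓
Round 2: --100 -11-0 -110- 0--01 0-1-1 0-10- 00-0- 011-- 1-1-0 11--0
PIs = {--100, -0001, -0111, -11-0, -110-, 0--01, 0-1-1, 0-10-, 00-0-, 000-0, 011--, 1-1-0, 1011-, 11--0}
Coverage chart:
  m0: 00-0-,000-0
  m1: -0001,0--01,00-0-
  m2: 000-0 ←essential
  m4: --100,0-10-,00-0-
  m7: -0111,0-1-1
  m12: --100,-11-0,-110-,0-10-,011--
  m13: -110-,0--01,0-1-1,0-10-,011--
  m14: -11-0,011--
  m15: 0-1-1,011--
  m17: -0001 ←essential
  m20: --100,1-1-0
  m24: 11--0 ←essential
  m26: 11--0 ←essential
  m28: --100,-11-0,-110-,1-1-0,11--0
  m29: -110- ←essential
  m30: -11-0,1-1-0,11--0
Essential: -0001, -110-, 000-0, 11--0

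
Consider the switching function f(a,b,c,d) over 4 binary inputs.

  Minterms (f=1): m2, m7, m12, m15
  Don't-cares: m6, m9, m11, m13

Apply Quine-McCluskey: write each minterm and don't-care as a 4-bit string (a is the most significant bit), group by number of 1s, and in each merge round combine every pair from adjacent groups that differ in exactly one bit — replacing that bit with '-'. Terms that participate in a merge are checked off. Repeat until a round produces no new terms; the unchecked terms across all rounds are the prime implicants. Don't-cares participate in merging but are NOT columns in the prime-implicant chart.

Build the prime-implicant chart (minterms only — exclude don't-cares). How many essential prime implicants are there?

[col 0] 0010*, 0110*, 0111*, 1001*, 1011*, 1100*, 1101*, 1111*
[col 1] -111, 0-10, 011-, 1-01*, 1-11*, 10-1*, 11-1*, 110-
[col 2] 1--1
Prime implicants: -111, 0-10, 011-, 1--1, 110-
PI chart (minterm → PIs covering it):
  2 | 0-10  (sole → essential)
  7 | -111,011-
  12 | 110-  (sole → essential)
  15 | -111,1--1
Essential prime implicants: 0-10, 110-

2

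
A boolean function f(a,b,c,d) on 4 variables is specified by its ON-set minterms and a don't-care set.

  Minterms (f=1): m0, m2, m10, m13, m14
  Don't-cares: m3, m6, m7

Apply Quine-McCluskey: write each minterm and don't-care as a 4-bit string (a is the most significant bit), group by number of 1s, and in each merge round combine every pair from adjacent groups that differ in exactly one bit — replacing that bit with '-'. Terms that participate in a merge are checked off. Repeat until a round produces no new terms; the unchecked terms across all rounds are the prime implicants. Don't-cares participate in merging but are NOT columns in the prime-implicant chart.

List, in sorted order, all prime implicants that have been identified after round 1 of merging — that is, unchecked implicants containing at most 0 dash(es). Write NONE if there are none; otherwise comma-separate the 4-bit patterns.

[col 0] 0000*, 0010*, 0011*, 0110*, 0111*, 1010*, 1101, 1110*
[col 1] -010*, -110*, 0-10*, 0-11*, 00-0, 001-*, 011-*, 1-10*
[col 2] --10, 0-1-
Prime implicants: --10, 0-1-, 00-0, 1101

1101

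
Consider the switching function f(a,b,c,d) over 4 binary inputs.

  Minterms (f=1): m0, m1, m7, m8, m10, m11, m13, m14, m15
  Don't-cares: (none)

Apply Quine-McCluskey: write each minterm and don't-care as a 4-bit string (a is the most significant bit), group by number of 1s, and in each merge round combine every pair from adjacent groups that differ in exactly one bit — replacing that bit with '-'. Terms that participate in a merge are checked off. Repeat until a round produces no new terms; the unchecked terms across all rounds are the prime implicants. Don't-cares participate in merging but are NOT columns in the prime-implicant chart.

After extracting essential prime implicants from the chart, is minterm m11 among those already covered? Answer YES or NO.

YES

size-2^0 implicants → 0000(✓)  0001(✓)  0111(✓)  1000(✓)  1010(✓)  1011(✓)  1101(✓)  1110(✓)  1111(✓)
size-2^1 implicants → -000  -111  000-  1-10(✓)  1-11(✓)  10-0  101-(✓)  11-1  111-(✓)
size-2^2 implicants → 1-1-
Unchecked terms (primes): -000, -111, 000-, 1-1-, 10-0, 11-1
Minterm coverage:
  m0 ⊆ -000,000-
  m1 ⊆ 000- [E]
  m7 ⊆ -111 [E]
  m8 ⊆ -000,10-0
  m10 ⊆ 1-1-,10-0
  m11 ⊆ 1-1- [E]
  m13 ⊆ 11-1 [E]
  m14 ⊆ 1-1- [E]
  m15 ⊆ -111,1-1-,11-1
E = {-111, 000-, 1-1-, 11-1}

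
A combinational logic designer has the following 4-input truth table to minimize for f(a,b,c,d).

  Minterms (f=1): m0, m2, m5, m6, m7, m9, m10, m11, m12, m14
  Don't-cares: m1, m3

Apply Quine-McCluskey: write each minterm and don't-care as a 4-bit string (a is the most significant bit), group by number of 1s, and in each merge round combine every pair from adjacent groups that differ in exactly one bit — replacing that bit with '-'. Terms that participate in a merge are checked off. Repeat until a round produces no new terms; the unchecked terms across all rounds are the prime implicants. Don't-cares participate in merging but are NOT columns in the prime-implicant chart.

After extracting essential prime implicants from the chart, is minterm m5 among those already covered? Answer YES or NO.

[col 0] 0000*, 0001*, 0010*, 0011*, 0101*, 0110*, 0111*, 1001*, 1010*, 1011*, 1100*, 1110*
[col 1] -001*, -010*, -011*, -110*, 0-01*, 0-10*, 0-11*, 00-0*, 00-1*, 000-*, 001-*, 01-1*, 011-*, 1-10*, 10-1*, 101-*, 11-0
[col 2] --10, -0-1, -01-, 0--1, 0-1-, 00--
Prime implicants: --10, -0-1, -01-, 0--1, 0-1-, 00--, 11-0
PI chart (minterm → PIs covering it):
  0 | 00--  (sole → essential)
  2 | --10,-01-,0-1-,00--
  5 | 0--1  (sole → essential)
  6 | --10,0-1-
  7 | 0--1,0-1-
  9 | -0-1  (sole → essential)
  10 | --10,-01-
  11 | -0-1,-01-
  12 | 11-0  (sole → essential)
  14 | --10,11-0
Essential prime implicants: -0-1, 0--1, 00--, 11-0

YES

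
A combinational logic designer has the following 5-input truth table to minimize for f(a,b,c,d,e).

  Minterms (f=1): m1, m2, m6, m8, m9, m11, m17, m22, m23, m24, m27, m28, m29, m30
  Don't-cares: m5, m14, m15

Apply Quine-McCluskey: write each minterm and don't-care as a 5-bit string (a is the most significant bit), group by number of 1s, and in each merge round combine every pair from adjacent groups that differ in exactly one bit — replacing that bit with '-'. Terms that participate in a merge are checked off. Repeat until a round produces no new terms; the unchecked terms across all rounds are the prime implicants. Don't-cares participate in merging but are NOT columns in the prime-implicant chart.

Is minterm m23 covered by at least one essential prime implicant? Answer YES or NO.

YES

Round 0: 00001✓ 00010✓ 00101✓ 00110✓ 01000✓ 01001✓ 01011✓ 01110✓ 01111✓ 10001✓ 10110✓ 10111✓ 11000✓ 11011✓ 11100✓ 11101✓ 11110✓
Round 1: -0001 -0110✓ -1000 -1011 -1110✓ 0-001 0-110✓ 00-01 00-10 01-11 010-1 0100- 0111- 1-110✓ 1011- 11-00 111-0 1110-
Round 2: --110
PIs = {--110, -0001, -1000, -1011, 0-001, 00-01, 00-10, 01-11, 010-1, 0100-, 0111-, 1011-, 11-00, 111-0, 1110-}
Coverage chart:
  m1: -0001,0-001,00-01
  m2: 00-10 ←essential
  m6: --110,00-10
  m8: -1000,0100-
  m9: 0-001,010-1,0100-
  m11: -1011,01-11,010-1
  m17: -0001 ←essential
  m22: --110,1011-
  m23: 1011- ←essential
  m24: -1000,11-00
  m27: -1011 ←essential
  m28: 11-00,111-0,1110-
  m29: 1110- ←essential
  m30: --110,111-0
Essential: -0001, -1011, 00-10, 1011-, 1110-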